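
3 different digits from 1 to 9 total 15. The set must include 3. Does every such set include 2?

Counterexample: {3,4,8} sums to 15 under that restriction without using 2.

No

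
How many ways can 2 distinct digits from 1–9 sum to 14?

2 distinct digits from 1–9 sum between 3 and 17.
Enumerating: {5,9}, {6,8}.

2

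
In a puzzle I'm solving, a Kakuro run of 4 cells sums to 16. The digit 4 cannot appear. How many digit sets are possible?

4 distinct digits from 1–9 sum between 10 and 30.
Dropping sets that contain 4.
Enumerating: {1,2,5,8}, {1,2,6,7}, {1,3,5,7}, {2,3,5,6}.

4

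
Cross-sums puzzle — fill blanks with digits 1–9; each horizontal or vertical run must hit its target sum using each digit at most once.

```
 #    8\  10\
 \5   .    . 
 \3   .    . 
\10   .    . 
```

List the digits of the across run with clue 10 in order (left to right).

3 in 2 cells must be {1,2}.
Nothing is forced directly, so branch on R2C2, whose candidates are 1 or 2. If R2C2 = 1: that forces R2C1 = 2, R3C1 = 1, after which R3C2 would have to be in {9} for the 10 across but in {2,3,4,5,6,7} for the 10 down — contradiction. So R2C2 = 2.
R2C1 = 3 − 2 = 1 completes the 3 across.
Nothing is forced directly, so branch on R1C2, whose candidates are 1 or 3. If R1C2 = 3: that forces R1C1 = 2, after which R3C1 would have to be in {1,2,3,4,6,7,8,9} for the 10 across but in {5} for the 8 down — contradiction. So R1C2 = 1.
R1C1 = 5 − 1 = 4 completes the 5 across.
R3C1 = 8 − 5 = 3 completes the 8 down.
R3C2 = 10 − 3 = 7 completes the 10 across.

3 7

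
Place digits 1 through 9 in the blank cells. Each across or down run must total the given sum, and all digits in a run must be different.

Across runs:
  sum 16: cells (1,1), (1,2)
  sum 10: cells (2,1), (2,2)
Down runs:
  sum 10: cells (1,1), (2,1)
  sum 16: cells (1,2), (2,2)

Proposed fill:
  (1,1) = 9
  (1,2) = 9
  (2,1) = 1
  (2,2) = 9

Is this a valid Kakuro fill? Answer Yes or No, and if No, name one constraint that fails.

No — the across run (1,1)–(1,2) sums to 18, not 16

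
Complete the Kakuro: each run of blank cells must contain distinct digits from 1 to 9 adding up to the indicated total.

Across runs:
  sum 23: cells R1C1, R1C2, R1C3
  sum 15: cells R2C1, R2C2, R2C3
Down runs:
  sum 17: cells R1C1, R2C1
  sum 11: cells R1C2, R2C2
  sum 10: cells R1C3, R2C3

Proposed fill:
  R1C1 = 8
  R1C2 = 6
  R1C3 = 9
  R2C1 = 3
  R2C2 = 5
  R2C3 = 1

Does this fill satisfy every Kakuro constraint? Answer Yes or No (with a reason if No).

No — the across run R2C1–R2C3 sums to 9, not 15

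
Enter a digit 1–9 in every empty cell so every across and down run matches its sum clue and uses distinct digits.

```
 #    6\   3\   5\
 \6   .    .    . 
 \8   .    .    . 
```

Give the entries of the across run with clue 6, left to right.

6 in 3 cells must be {1,2,3}; 3 in 2 cells must be {1,2}.
Nothing is forced directly, so branch on R1C1, whose candidates are 1 or 2. If R1C1 = 2: that forces R1C2 = 1, R1C3 = 3, R2C1 = 4, after which R2C2 would have to be in {1,3} for the 8 across but in {2} for the 3 down — contradiction. So R1C1 = 1.
Given what's placed, R1C2 must be 2 to fit the 6 across and 3 down.
R1C3 = 6 − 3 = 3 completes the 6 across.
R2C1 = 6 − 1 = 5 completes the 6 down.
R2C2 = 3 − 2 = 1 completes the 3 down.
R2C3 = 8 − 6 = 2 completes the 8 across.

1, 2, 3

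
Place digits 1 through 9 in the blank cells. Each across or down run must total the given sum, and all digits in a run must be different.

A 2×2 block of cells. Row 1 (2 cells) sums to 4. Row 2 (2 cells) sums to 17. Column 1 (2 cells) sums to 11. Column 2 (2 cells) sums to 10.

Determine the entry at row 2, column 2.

4 in 2 cells must be {1,3}; 17 in 2 cells must be {8,9}.
The 4 across and the 11 down share only 3, so (1,1) = 3.
(1,2) = 4 − 3 = 1 completes the 4 across.
(2,1) = 11 − 3 = 8 completes the 11 down.
(2,2) = 17 − 8 = 9 completes the 17 across.

9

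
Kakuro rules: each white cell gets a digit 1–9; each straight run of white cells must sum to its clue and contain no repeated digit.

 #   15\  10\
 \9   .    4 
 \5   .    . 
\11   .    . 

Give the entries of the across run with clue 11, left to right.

6 5

R1C1 = 9 − 4 = 5 completes the 9 across.
Given what's placed, R2C2 must be 1 to fit the 5 across and 10 down.
R3C2 = 10 − 5 = 5 completes the 10 down.
R2C1 = 5 − 1 = 4 completes the 5 across.
R3C1 = 11 − 5 = 6 completes the 11 across.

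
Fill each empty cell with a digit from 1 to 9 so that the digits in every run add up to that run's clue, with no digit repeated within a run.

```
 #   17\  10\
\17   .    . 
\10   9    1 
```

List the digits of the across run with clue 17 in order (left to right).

8, 9

17 in 2 cells must be {8,9}.
R1C1 = 17 − 9 = 8 completes the 17 down.
R1C2 = 17 − 8 = 9 completes the 17 across.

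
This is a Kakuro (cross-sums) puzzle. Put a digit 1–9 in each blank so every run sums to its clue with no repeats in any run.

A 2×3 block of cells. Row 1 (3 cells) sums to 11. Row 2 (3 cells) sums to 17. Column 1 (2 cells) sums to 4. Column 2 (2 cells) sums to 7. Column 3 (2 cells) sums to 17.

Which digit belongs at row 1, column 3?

8

4 in 2 cells must be {1,3}; 17 in 2 cells must be {8,9}.
The 11 across and the 17 down share only 8, so (1,3) = 8.
(2,3) = 17 − 8 = 9 completes the 17 down.
Given what's placed, (1,1) must be 1 to fit the 11 across and 4 down.
(1,2) = 11 − 9 = 2 completes the 11 across.
(2,1) = 4 − 1 = 3 completes the 4 down.
(2,2) = 17 − 12 = 5 completes the 17 across.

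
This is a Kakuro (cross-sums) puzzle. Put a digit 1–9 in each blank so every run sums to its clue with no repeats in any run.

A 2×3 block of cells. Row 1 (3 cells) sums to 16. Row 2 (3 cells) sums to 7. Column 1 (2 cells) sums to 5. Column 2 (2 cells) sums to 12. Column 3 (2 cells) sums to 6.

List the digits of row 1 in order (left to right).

3, 8, 5

7 in 3 cells must be {1,2,4}.
The 7 across and the 12 down share only 4, so (2,2) = 4.
(1,2) = 12 − 4 = 8 completes the 12 down.
Nothing is forced directly, so branch on (2,1), whose candidates are 1 or 2. If (2,1) = 1: then (1,1) would have to be in {1,2,3,5,6,7} for the 16 across but in {4} for the 5 down — contradiction. So (2,1) = 2.
(1,1) = 5 − 2 = 3 completes the 5 down.
(1,3) = 16 − 11 = 5 completes the 16 across.
(2,3) = 7 − 6 = 1 completes the 7 across.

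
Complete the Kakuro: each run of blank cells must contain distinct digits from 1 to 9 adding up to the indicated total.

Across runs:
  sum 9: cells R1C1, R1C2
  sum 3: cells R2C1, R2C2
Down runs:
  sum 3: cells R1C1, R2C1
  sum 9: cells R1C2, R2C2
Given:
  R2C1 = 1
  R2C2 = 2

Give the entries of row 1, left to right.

3 in 2 cells must be {1,2}.
R1C1 = 3 − 1 = 2 completes the 3 down.
R1C2 = 9 − 2 = 7 completes the 9 across.

2 7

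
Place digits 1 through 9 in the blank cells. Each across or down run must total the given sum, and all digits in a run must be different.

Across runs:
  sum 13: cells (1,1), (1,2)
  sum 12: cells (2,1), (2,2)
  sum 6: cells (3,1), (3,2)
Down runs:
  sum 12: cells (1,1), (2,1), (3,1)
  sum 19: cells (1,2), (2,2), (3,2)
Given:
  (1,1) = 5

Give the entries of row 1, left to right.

5 8

(1,2) = 13 − 5 = 8 completes the 13 across.
Nothing is forced directly, so branch on (2,1), whose candidates are 3 or 4. If (2,1) = 4: then (2,2) would have to be in {8} for the 12 across but in {2,4,5,6,7,9} for the 19 down — contradiction. So (2,1) = 3.
(2,2) = 12 − 3 = 9 completes the 12 across.
(3,1) = 12 − 8 = 4 completes the 12 down.
(3,2) = 6 − 4 = 2 completes the 6 across.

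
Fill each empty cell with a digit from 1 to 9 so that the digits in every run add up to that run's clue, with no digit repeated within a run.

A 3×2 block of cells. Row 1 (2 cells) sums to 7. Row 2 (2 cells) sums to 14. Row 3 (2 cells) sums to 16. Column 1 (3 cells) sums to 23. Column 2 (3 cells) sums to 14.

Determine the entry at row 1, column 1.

16 in 2 cells must be {7,9}; 23 in 3 cells must be {6,8,9}.
The 7 across and the 23 down share only 6, so (1,1) = 6.
(1,2) = 7 − 6 = 1 completes the 7 across.
Given what's placed, (3,1) must be 9 to fit the 16 across and 23 down.
(3,2) = 16 − 9 = 7 completes the 16 across.
(2,1) = 23 − 15 = 8 completes the 23 down.
(2,2) = 14 − 8 = 6 completes the 14 across.

6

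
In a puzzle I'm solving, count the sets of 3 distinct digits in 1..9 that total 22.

2

3 distinct digits from 1–9 sum between 6 and 24.
Enumerating: {5,8,9}, {6,7,9}.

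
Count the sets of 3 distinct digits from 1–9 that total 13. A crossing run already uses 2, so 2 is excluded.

3 distinct digits from 1–9 sum between 6 and 24.
Dropping sets that contain 2.
Enumerating: {1,3,9}, {1,4,8}, {1,5,7}, {3,4,6}.

4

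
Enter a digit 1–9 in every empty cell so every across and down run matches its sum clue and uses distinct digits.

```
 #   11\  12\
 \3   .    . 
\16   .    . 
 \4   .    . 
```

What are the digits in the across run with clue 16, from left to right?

3 in 2 cells must be {1,2}; 16 in 2 cells must be {7,9}; 4 in 2 cells must be {1,3}.
The 16 across and the 11 down share only 7, so R2C1 = 7.
R2C2 = 16 − 7 = 9 completes the 16 across.
Given what's placed, R3C2 must be 1 to fit the 4 across and 12 down.
R1C1 = 1: the only remaining digit allowed by both the 3 across and the 11 down.
R1C2 = 3 − 1 = 2 completes the 3 across.
R3C1 = 4 − 1 = 3 completes the 4 across.

7, 9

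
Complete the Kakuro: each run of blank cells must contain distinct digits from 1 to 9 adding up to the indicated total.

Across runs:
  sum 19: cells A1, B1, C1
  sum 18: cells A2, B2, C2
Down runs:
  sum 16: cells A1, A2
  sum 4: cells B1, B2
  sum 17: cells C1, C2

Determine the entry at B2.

1

16 in 2 cells must be {7,9}; 4 in 2 cells must be {1,3}; 17 in 2 cells must be {8,9}.
The 19 across and the 4 down share only 3, so B1 = 3.
Given what's placed, C1 must be 9 to fit the 19 across and 17 down.
B2 = 4 − 3 = 1 completes the 4 down.
C2 = 17 − 9 = 8 completes the 17 down.
A1 = 19 − 12 = 7 completes the 19 across.
A2 = 18 − 9 = 9 completes the 18 across.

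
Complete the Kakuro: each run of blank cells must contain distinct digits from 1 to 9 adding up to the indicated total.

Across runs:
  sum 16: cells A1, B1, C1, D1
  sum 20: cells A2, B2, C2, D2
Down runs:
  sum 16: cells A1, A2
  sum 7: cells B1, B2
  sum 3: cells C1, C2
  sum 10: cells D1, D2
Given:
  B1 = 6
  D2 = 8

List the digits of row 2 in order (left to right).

9 1 2 8

16 in 2 cells must be {7,9}; 3 in 2 cells must be {1,2}.
Given what's placed, A1 must be 7 to fit the 16 across and 16 down.
D1 = 10 − 8 = 2 completes the 10 down.
A2 = 16 − 7 = 9 completes the 16 down.
B2 = 7 − 6 = 1 completes the 7 down.
C2 = 20 − 18 = 2 completes the 20 across.
C1 = 16 − 15 = 1 completes the 16 across.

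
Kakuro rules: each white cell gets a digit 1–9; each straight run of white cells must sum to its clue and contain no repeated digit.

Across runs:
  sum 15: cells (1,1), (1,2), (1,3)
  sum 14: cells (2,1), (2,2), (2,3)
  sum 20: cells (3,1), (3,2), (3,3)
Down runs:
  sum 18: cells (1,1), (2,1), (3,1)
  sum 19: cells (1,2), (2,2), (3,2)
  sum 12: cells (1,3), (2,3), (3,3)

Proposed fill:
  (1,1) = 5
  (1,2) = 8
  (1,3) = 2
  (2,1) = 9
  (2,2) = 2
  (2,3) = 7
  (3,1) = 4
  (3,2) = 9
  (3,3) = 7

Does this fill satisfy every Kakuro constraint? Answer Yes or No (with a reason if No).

No — the across run (2,1)–(2,3) sums to 18, not 14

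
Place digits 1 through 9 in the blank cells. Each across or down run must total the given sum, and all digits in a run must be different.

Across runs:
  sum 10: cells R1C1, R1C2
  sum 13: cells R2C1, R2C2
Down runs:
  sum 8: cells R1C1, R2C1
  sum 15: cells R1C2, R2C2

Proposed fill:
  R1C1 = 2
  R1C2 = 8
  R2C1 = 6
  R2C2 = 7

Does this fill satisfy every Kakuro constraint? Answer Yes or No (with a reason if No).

Across: 2+8=10; 6+7=13. Down: 2+6=8; 8+7=15. No digit repeats within any run.

Yes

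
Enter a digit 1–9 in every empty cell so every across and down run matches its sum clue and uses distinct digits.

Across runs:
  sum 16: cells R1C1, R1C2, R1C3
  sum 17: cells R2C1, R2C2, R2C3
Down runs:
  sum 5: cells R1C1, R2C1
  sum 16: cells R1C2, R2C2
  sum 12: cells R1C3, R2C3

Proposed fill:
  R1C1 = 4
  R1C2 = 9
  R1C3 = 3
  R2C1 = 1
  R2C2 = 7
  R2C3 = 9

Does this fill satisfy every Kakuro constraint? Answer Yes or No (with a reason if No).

Across: 4+9+3=16; 1+7+9=17. Down: 4+1=5; 9+7=16; 3+9=12. No digit repeats within any run.

Yes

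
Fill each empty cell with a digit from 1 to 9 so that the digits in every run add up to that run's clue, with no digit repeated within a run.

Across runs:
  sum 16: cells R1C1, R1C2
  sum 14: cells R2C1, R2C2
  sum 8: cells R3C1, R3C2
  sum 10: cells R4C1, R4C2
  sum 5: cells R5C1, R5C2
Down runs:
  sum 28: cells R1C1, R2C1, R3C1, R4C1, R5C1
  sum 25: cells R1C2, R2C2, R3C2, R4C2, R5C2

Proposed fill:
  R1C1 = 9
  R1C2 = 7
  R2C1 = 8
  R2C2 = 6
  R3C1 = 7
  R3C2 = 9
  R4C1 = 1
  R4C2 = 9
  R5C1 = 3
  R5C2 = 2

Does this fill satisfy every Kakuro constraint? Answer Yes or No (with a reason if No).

No — the across run R3C1–R3C2 sums to 16, not 8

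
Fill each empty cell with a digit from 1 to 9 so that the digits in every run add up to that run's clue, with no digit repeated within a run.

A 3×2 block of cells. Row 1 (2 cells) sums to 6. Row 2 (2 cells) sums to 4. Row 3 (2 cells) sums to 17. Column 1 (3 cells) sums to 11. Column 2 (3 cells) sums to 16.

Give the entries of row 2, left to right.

4 in 2 cells must be {1,3}; 17 in 2 cells must be {8,9}.
The 17 across and the 11 down share only 8, so (3,1) = 8.
(3,2) = 17 − 8 = 9 completes the 17 across.
Given what's placed, (2,1) must be 1 to fit the 4 across and 11 down.
(2,2) = 4 − 1 = 3 completes the 4 across.
(1,1) = 11 − 9 = 2 completes the 11 down.
(1,2) = 6 − 2 = 4 completes the 6 across.

1 3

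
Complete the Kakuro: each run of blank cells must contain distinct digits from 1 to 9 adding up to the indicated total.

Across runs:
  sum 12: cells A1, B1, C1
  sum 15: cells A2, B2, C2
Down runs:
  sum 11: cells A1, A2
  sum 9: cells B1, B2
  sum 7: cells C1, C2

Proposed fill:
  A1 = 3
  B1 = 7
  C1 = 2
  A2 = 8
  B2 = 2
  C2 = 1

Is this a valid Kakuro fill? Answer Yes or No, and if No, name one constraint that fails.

No — the down run C1–C2 sums to 3, not 7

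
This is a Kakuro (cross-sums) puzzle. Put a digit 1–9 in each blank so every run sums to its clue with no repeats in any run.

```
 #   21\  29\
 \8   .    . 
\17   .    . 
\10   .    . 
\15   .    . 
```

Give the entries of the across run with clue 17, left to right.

9 8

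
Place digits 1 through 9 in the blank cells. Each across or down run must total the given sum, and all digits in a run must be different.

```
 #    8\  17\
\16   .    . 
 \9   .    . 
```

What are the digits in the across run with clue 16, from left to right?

7 9

16 in 2 cells must be {7,9}; 17 in 2 cells must be {8,9}.
The 16 across and the 8 down share only 7, so R1C1 = 7.
R1C2 = 16 − 7 = 9 completes the 16 across.
R2C1 = 8 − 7 = 1 completes the 8 down.
R2C2 = 9 − 1 = 8 completes the 9 across.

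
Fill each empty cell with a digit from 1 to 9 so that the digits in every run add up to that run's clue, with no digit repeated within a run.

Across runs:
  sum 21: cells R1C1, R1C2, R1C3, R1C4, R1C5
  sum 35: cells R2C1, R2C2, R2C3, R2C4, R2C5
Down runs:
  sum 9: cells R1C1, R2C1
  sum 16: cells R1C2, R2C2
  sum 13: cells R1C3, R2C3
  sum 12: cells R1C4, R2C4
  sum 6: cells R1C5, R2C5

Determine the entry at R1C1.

3

35 in 5 cells must be {5,6,7,8,9}; 16 in 2 cells must be {7,9}.
Only 5 fits R2C5 under both its across sum 35 and down sum 6.
R1C5 = 6 − 5 = 1 completes the 6 down.
Nothing is forced directly, so branch on R2C1, whose candidates are 6 or 7 or 8. If R2C1 = 7: that forces R1C1 = 2, R2C2 = 9, R2C4 = 8, R1C2 = 7, after which R1C4 would have to be in {3,5,6,8} for the 21 across but in {4} for the 12 down — contradiction. If R2C1 = 8: then R1C1 would have to be in {2,3,4,5,6,7,8,9} for the 21 across but in {1} for the 9 down — contradiction. So R2C1 = 6.
R1C1 = 9 − 6 = 3 completes the 9 down.
No cell is forced outright now. R1C2 can only be 7 or 9 (the digits allowed by both its 21 across and its 16 down). If R1C2 = 9: that forces R1C3 = 6, after which R1C4 would have to be in {2} for the 21 across but in {3,4,5,7,8,9} for the 12 down — contradiction. So R1C2 = 7.
R2C2 = 16 − 7 = 9 completes the 16 down.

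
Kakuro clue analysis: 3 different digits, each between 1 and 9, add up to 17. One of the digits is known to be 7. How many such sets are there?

3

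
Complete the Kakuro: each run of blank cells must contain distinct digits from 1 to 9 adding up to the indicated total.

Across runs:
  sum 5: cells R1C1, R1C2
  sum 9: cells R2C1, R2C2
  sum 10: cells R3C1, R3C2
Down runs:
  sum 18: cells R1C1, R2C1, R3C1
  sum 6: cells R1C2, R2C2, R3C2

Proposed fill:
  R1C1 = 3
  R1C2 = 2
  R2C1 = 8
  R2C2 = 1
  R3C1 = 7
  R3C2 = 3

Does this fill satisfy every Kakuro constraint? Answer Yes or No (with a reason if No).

Yes

Across: 3+2=5; 8+1=9; 7+3=10. Down: 3+8+7=18; 2+1+3=6. No digit repeats within any run.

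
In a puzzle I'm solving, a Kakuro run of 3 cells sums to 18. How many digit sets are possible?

7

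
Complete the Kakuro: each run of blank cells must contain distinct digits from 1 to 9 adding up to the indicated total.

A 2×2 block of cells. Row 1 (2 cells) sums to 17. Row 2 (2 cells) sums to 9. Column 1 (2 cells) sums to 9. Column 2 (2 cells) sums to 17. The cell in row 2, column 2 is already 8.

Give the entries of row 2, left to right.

1 8

17 in 2 cells must be {8,9}.
The 17 across and the 9 down share only 8, so (1,1) = 8.
(1,2) = 17 − 8 = 9 completes the 17 across.
(2,1) = 9 − 8 = 1 completes the 9 across.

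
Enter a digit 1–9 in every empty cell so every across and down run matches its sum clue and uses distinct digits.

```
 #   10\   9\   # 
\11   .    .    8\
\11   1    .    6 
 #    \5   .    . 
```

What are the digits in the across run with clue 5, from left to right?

3 2

R1C1 = 10 − 1 = 9 completes the 10 down.
R1C2 = 11 − 9 = 2 completes the 11 across.
R2C2 = 11 − 7 = 4 completes the 11 across.
R3C2 = 9 − 6 = 3 completes the 9 down.
R3C3 = 5 − 3 = 2 completes the 5 across.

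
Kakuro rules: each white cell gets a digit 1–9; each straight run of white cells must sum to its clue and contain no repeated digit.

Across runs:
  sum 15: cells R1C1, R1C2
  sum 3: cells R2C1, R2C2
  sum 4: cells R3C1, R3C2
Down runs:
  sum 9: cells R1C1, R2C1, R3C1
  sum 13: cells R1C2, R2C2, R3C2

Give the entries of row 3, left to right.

3 in 2 cells must be {1,2}; 4 in 2 cells must be {1,3}.
The 15 across and the 9 down share only 6, so R1C1 = 6.
R1C2 = 15 − 6 = 9 completes the 15 across.
Given what's placed, R2C2 must be 1 to fit the 3 across and 13 down.
R3C1 = 1: the only remaining digit allowed by both the 4 across and the 9 down.
R3C2 = 4 − 1 = 3 completes the 4 across.
R2C1 = 3 − 1 = 2 completes the 3 across.

1 3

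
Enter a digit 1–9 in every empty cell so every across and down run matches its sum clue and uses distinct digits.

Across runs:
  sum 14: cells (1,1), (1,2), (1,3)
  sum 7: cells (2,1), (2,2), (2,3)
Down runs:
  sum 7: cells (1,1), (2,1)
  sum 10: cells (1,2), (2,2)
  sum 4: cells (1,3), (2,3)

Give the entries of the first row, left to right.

5, 6, 3

7 in 3 cells must be {1,2,4}; 4 in 2 cells must be {1,3}.
The 7 across and the 4 down share only 1, so (2,3) = 1.
(1,3) = 4 − 1 = 3 completes the 4 down.
Nothing is forced directly, so branch on (2,1), whose candidates are 2 or 4. If (2,1) = 4: then (1,1) would have to be in {2,4,5,6,7,9} for the 14 across but in {3} for the 7 down — contradiction. So (2,1) = 2.
(1,1) = 7 − 2 = 5 completes the 7 down.
(1,2) = 14 − 8 = 6 completes the 14 across.
(2,2) = 7 − 3 = 4 completes the 7 across.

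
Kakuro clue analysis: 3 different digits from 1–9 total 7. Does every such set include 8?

No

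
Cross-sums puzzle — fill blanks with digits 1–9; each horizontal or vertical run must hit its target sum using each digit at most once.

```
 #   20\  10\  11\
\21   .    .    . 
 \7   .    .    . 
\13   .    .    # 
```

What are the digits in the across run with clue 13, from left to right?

9 4

7 in 3 cells must be {1,2,4}.
Only 4 fits R2C1 under both its across sum 7 and down sum 20.
Given what's placed, R2C3 must be 2 to fit the 7 across and 11 down.
R1C3 = 11 − 2 = 9 completes the 11 down.
R2C2 = 7 − 6 = 1 completes the 7 across.
R1C1 = 7: the only remaining digit allowed by both the 21 across and the 20 down.
R1C2 = 21 − 16 = 5 completes the 21 across.
R3C1 = 20 − 11 = 9 completes the 20 down.
R3C2 = 13 − 9 = 4 completes the 13 across.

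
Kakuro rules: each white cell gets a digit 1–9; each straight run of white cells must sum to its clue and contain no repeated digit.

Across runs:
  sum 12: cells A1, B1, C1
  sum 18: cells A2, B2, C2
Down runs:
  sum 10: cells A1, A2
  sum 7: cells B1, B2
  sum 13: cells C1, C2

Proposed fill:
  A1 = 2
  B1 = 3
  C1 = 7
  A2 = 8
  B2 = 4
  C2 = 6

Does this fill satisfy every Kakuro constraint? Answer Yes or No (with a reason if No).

Across: 2+3+7=12; 8+4+6=18. Down: 2+8=10; 3+4=7; 7+6=13. No digit repeats within any run.

Yes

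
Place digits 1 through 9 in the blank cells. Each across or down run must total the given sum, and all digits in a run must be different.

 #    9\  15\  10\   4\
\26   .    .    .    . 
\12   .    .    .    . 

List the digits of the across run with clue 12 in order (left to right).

3 6 2 1

4 in 2 cells must be {1,3}.
Only 3 fits R1C4 under both its across sum 26 and down sum 4.
The 12 across and the 15 down share only 6, so R2C2 = 6.
R2C4 = 4 − 3 = 1 completes the 4 down.
R1C2 = 15 − 6 = 9 completes the 15 down.
No cell is forced outright now. R2C1 can only be 2 or 3 (the digits allowed by both its 12 across and its 9 down). If R2C1 = 2: then R1C1 would have to be in {6,8} for the 26 across but in {7} for the 9 down — contradiction. So R2C1 = 3.
R1C1 = 9 − 3 = 6 completes the 9 down.
R1C3 = 26 − 18 = 8 completes the 26 across.
R2C3 = 12 − 10 = 2 completes the 12 across.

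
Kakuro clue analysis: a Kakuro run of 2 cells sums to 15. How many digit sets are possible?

2 distinct digits from 1–9 sum between 3 and 17.
Enumerating: {6,9}, {7,8}.

2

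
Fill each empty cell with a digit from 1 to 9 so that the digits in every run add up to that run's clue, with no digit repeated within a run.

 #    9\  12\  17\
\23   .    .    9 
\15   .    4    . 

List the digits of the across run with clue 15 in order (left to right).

3 4 8

23 in 3 cells must be {6,8,9}; 17 in 2 cells must be {8,9}.
R1C2 = 12 − 4 = 8 completes the 12 down.
R2C3 = 17 − 9 = 8 completes the 17 down.
R1C1 = 23 − 17 = 6 completes the 23 across.
R2C1 = 15 − 12 = 3 completes the 15 across.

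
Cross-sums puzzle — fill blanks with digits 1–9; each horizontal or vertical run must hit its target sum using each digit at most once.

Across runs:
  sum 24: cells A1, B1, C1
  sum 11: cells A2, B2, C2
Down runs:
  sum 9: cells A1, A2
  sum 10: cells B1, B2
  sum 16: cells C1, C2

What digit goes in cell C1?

9

24 in 3 cells must be {7,8,9}; 16 in 2 cells must be {7,9}.
The 11 across and the 16 down share only 7, so C2 = 7.
C1 = 16 − 7 = 9 completes the 16 down.
Nothing is forced directly, so branch on A2, whose candidates are 1 or 3. If A2 = 3: then A1 would have to be in {7,8} for the 24 across but in {6} for the 9 down — contradiction. So A2 = 1.
A1 = 9 − 1 = 8 completes the 9 down.
B1 = 24 − 17 = 7 completes the 24 across.
B2 = 11 − 8 = 3 completes the 11 across.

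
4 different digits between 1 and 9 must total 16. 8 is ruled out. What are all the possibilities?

4 distinct digits from 1–9 sum between 10 and 30.
Dropping sets that contain 8.

{1,2,4,9}; {1,2,6,7}; {1,3,5,7}; {1,4,5,6}; {2,3,4,7}; {2,3,5,6}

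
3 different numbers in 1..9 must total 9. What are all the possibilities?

3 distinct digits from 1–9 sum between 6 and 24.

{1,2,6}; {1,3,5}; {2,3,4}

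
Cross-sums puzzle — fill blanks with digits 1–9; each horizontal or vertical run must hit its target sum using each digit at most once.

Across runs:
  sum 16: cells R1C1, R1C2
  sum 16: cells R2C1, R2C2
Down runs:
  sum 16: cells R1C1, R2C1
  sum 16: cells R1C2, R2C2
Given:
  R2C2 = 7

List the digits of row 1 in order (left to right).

16 in 2 cells must be {7,9}.
R1C2 = 16 − 7 = 9 completes the 16 down.
R2C1 = 16 − 7 = 9 completes the 16 across.
R1C1 = 16 − 9 = 7 completes the 16 across.

7 9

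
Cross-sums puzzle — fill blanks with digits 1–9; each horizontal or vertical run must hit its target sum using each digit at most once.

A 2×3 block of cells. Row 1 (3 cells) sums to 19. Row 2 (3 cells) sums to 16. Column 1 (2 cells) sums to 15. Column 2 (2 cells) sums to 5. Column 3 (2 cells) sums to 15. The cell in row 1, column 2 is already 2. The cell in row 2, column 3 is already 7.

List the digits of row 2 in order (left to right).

6 3 7

(1,3) = 15 − 7 = 8 completes the 15 down.
(2,2) = 5 − 2 = 3 completes the 5 down.
(1,1) = 19 − 10 = 9 completes the 19 across.
(2,1) = 16 − 10 = 6 completes the 16 across.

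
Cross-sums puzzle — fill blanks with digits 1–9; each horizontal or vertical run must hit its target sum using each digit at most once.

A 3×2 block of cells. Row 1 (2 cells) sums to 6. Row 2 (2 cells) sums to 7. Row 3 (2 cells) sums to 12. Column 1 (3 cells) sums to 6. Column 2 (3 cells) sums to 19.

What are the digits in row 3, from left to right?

6 in 3 cells must be {1,2,3}.
The 12 across and the 6 down share only 3, so (3,1) = 3.
(3,2) = 12 − 3 = 9 completes the 12 across.
Nothing is forced directly, so branch on (1,1), whose candidates are 1 or 2. If (1,1) = 1: then (1,2) would have to be in {5} for the 6 across but in {2,3,4,6,7,8} for the 19 down — contradiction. So (1,1) = 2.
(1,2) = 6 − 2 = 4 completes the 6 across.
(2,1) = 6 − 5 = 1 completes the 6 down.
(2,2) = 7 − 1 = 6 completes the 7 across.

3 9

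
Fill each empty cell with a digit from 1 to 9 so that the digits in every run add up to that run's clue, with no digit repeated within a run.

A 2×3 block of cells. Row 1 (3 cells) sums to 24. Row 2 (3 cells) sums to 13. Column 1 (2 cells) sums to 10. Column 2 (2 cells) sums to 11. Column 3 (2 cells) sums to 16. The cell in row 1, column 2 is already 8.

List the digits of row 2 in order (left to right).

24 in 3 cells must be {7,8,9}; 16 in 2 cells must be {7,9}.
(2,2) = 11 − 8 = 3 completes the 11 down.
(2,3) = 9: the only remaining digit allowed by both the 13 across and the 16 down.
(1,3) = 16 − 9 = 7 completes the 16 down.
(2,1) = 13 − 12 = 1 completes the 13 across.
(1,1) = 24 − 15 = 9 completes the 24 across.

1 3 9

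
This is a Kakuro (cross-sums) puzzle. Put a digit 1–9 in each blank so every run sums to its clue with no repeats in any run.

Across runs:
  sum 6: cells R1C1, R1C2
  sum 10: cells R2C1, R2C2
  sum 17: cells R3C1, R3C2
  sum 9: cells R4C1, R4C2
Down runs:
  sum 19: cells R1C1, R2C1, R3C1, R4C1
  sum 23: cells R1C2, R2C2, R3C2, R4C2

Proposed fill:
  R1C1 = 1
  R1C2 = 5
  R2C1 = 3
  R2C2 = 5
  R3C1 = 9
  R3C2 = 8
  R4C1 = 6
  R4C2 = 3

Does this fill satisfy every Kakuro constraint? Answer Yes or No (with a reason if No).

No — the down run R1C2–R4C2 sums to 21, not 23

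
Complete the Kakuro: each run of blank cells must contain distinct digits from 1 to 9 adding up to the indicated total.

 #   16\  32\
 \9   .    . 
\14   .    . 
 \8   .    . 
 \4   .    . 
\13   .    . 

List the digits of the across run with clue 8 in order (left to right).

4 in 2 cells must be {1,3}; 16 in 5 cells must be {1,2,3,4,6}.
Only 6 fits R2C1 under both its across sum 14 and down sum 16.
R2C2 = 14 − 6 = 8 completes the 14 across.
Given what's placed, R4C2 must be 3 to fit the 4 across and 32 down.
R5C1 = 4: the only remaining digit allowed by both the 13 across and the 16 down.
R5C2 = 13 − 4 = 9 completes the 13 across.
R4C1 = 4 − 3 = 1 completes the 4 across.
Nothing is forced directly, so branch on R1C1, whose candidates are 2 or 3. If R1C1 = 3: then R1C2 would have to be in {6} for the 9 across but in {5,7} for the 32 down — contradiction. So R1C1 = 2.
R1C2 = 9 − 2 = 7 completes the 9 across.
R3C1 = 16 − 13 = 3 completes the 16 down.
R3C2 = 8 − 3 = 5 completes the 8 across.

3 5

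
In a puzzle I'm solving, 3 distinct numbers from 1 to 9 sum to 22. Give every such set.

{5,8,9}; {6,7,9}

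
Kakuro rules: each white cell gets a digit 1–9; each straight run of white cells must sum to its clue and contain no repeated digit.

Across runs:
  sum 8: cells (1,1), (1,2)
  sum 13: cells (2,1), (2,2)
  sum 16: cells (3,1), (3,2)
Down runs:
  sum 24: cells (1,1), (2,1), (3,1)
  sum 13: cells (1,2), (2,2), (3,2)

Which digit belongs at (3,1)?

9

16 in 2 cells must be {7,9}; 24 in 3 cells must be {7,8,9}.
The 8 across and the 24 down share only 7, so (1,1) = 7.
(1,2) = 8 − 7 = 1 completes the 8 across.
Given what's placed, (3,1) must be 9 to fit the 16 across and 24 down.
(3,2) = 16 − 9 = 7 completes the 16 across.
(2,1) = 24 − 16 = 8 completes the 24 down.
(2,2) = 13 − 8 = 5 completes the 13 across.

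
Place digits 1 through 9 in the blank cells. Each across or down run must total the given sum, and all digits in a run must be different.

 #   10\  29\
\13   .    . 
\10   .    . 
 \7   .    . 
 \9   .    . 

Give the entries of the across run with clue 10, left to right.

3 7

10 in 4 cells must be {1,2,3,4}; 29 in 4 cells must be {5,7,8,9}.
Only 4 fits R1C1 under both its across sum 13 and down sum 10.
R1C2 = 13 − 4 = 9 completes the 13 across.
Given what's placed, R3C2 must be 5 to fit the 7 across and 29 down.
R3C1 = 7 − 5 = 2 completes the 7 across.
No cell is forced outright now. R2C1 can only be 1 or 3 (the digits allowed by both its 10 across and its 10 down). If R2C1 = 1: then R2C2 would have to be in {9} for the 10 across but in {7,8} for the 29 down — contradiction. So R2C1 = 3.
R2C2 = 10 − 3 = 7 completes the 10 across.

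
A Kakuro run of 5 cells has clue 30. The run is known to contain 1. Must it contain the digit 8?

The only way to make 30 from 5 distinct digits under that restriction is {1,5,7,8,9}, which contains 8.

Yes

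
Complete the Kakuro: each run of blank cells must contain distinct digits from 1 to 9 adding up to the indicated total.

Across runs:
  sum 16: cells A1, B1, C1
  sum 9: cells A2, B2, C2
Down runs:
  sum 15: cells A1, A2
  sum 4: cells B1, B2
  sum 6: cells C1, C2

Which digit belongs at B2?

1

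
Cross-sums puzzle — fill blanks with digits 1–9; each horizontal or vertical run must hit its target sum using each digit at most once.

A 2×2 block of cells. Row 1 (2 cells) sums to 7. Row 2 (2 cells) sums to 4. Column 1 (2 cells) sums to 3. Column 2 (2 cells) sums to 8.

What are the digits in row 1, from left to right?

2 5

4 in 2 cells must be {1,3}; 3 in 2 cells must be {1,2}.
The 4 across and the 3 down share only 1, so (2,1) = 1.
(2,2) = 4 − 1 = 3 completes the 4 across.
(1,1) = 3 − 1 = 2 completes the 3 down.
(1,2) = 7 − 2 = 5 completes the 7 across.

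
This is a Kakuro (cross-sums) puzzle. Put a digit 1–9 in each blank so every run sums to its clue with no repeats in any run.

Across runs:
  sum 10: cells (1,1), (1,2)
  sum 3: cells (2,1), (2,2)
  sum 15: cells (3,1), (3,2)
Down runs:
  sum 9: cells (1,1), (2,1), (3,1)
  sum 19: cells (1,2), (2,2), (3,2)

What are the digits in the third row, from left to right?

6 9

3 in 2 cells must be {1,2}.
The 3 across and the 19 down share only 2, so (2,2) = 2.
The 15 across and the 9 down share only 6, so (3,1) = 6.
(3,2) = 15 − 6 = 9 completes the 15 across.
(1,2) = 19 − 11 = 8 completes the 19 down.
(2,1) = 3 − 2 = 1 completes the 3 across.
(1,1) = 10 − 8 = 2 completes the 10 across.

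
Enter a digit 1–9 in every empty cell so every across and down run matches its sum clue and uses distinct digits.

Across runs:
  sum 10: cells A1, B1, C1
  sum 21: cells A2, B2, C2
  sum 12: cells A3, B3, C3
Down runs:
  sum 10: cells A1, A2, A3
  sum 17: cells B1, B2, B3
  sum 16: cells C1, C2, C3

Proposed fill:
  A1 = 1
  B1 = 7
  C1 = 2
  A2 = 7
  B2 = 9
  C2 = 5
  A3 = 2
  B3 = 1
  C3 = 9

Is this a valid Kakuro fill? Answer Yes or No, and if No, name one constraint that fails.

Across: 1+7+2=10; 7+9+5=21; 2+1+9=12. Down: 1+7+2=10; 7+9+1=17; 2+5+9=16. No digit repeats within any run.

Yes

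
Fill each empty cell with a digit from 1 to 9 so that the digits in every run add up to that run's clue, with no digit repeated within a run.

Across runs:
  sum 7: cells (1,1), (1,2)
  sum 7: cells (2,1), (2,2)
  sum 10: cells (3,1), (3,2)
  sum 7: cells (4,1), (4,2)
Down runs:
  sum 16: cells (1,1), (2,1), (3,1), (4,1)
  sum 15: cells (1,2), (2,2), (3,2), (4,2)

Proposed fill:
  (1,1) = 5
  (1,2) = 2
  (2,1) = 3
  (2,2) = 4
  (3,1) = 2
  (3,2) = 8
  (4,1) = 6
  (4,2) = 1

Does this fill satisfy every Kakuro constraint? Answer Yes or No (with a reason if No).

Yes

Across: 5+2=7; 3+4=7; 2+8=10; 6+1=7. Down: 5+3+2+6=16; 2+4+8+1=15. No digit repeats within any run.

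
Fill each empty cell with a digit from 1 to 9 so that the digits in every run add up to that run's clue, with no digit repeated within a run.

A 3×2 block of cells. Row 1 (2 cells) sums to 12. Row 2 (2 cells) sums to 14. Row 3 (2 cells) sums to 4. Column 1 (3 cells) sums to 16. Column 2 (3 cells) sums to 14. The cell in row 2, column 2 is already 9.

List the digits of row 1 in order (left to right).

4 in 2 cells must be {1,3}.
(2,1) = 14 − 9 = 5 completes the 14 across.
(3,1) = 3: the only remaining digit allowed by both the 4 across and the 16 down.
(3,2) = 4 − 3 = 1 completes the 4 across.
(1,1) = 16 − 8 = 8 completes the 16 down.
(1,2) = 12 − 8 = 4 completes the 12 across.

8 4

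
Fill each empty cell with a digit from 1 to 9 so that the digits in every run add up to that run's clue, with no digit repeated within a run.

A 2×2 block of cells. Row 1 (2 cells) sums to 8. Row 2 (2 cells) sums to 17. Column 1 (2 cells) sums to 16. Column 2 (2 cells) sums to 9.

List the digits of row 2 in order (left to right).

9 8

17 in 2 cells must be {8,9}; 16 in 2 cells must be {7,9}.
The 8 across and the 16 down share only 7, so (1,1) = 7.
(1,2) = 8 − 7 = 1 completes the 8 across.
(2,1) = 16 − 7 = 9 completes the 16 down.
(2,2) = 17 − 9 = 8 completes the 17 across.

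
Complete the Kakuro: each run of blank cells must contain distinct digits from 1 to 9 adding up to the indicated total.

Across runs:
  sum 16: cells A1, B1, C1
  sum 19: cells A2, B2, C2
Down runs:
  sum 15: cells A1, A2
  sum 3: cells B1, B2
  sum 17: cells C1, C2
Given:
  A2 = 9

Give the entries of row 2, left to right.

3 in 2 cells must be {1,2}; 17 in 2 cells must be {8,9}.
A1 = 15 − 9 = 6 completes the 15 down.
Given what's placed, B2 must be 2 to fit the 19 across and 3 down.
C2 = 19 − 11 = 8 completes the 19 across.
B1 = 3 − 2 = 1 completes the 3 down.
C1 = 16 − 7 = 9 completes the 16 across.

9 2 8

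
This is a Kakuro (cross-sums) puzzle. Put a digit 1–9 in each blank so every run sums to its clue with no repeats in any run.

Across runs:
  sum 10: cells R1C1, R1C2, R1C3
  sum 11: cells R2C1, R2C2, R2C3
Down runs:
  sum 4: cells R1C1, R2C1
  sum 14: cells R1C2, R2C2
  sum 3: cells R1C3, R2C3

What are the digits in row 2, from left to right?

1 8 2

4 in 2 cells must be {1,3}; 3 in 2 cells must be {1,2}.
Nothing is forced directly, so branch on R1C2, whose candidates are 5 or 6. If R1C2 = 5: then R2C2 would have to be in {1,2,3,4,5,6,7,8} for the 11 across but in {9} for the 14 down — contradiction. So R1C2 = 6.
Given what's placed, R1C3 must be 1 to fit the 10 across and 3 down.
R2C2 = 14 − 6 = 8 completes the 14 down.
R2C3 = 3 − 1 = 2 completes the 3 down.
R1C1 = 10 − 7 = 3 completes the 10 across.
R2C1 = 11 − 10 = 1 completes the 11 across.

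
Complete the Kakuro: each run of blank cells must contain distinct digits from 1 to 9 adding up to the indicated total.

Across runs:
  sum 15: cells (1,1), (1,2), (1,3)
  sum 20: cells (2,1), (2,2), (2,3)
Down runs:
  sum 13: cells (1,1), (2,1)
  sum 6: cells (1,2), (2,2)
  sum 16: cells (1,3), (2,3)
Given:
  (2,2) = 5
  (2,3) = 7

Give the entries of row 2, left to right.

8, 5, 7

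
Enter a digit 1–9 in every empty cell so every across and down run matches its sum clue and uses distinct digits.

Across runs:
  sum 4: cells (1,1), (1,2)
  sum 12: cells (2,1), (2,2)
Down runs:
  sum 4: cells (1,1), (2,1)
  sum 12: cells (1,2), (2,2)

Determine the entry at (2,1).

4 in 2 cells must be {1,3}.
The 4 across and the 12 down share only 3, so (1,2) = 3.
The 12 across and the 4 down share only 3, so (2,1) = 3.
(2,2) = 12 − 3 = 9 completes the 12 across.
(1,1) = 4 − 3 = 1 completes the 4 across.

3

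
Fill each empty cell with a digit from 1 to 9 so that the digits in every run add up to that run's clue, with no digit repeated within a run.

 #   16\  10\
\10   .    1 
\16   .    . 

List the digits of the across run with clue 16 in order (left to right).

7 9

16 in 2 cells must be {7,9}.
R1C1 = 10 − 1 = 9 completes the 10 across.
R2C1 = 16 − 9 = 7 completes the 16 down.
R2C2 = 16 − 7 = 9 completes the 16 across.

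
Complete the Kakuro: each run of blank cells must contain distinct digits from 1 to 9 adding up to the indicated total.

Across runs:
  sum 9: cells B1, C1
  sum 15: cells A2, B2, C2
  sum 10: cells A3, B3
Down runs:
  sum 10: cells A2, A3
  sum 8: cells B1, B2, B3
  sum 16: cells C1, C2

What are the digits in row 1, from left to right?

16 in 2 cells must be {7,9}.
The 9 across and the 16 down share only 7, so C1 = 7.
C2 = 16 − 7 = 9 completes the 16 down.
B1 = 9 − 7 = 2 completes the 9 across.
B3 = 1: the only remaining digit allowed by both the 10 across and the 8 down.
B2 = 8 − 3 = 5 completes the 8 down.
A3 = 10 − 1 = 9 completes the 10 across.
A2 = 15 − 14 = 1 completes the 15 across.

2, 7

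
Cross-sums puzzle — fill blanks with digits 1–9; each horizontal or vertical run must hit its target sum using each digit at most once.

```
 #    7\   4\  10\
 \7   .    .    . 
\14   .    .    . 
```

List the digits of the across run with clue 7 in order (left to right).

2, 1, 4

7 in 3 cells must be {1,2,4}; 4 in 2 cells must be {1,3}.
The 7 across and the 4 down share only 1, so R1C2 = 1.
R2C2 = 4 − 1 = 3 completes the 4 down.
Nothing is forced directly, so branch on R1C1, whose candidates are 2 or 4. If R1C1 = 4: that forces R1C3 = 2, after which R2C1 would have to be in {2,4,5,6,7,9} for the 14 across but in {3} for the 7 down — contradiction. So R1C1 = 2.
R1C3 = 7 − 3 = 4 completes the 7 across.
R2C1 = 7 − 2 = 5 completes the 7 down.
R2C3 = 14 − 8 = 6 completes the 14 across.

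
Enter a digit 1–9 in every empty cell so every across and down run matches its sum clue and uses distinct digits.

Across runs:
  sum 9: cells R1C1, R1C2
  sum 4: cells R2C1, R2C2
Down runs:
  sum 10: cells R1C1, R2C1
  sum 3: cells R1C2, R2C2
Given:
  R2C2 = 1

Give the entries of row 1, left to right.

7 2

4 in 2 cells must be {1,3}; 3 in 2 cells must be {1,2}.
R1C2 = 3 − 1 = 2 completes the 3 down.
R2C1 = 4 − 1 = 3 completes the 4 across.
R1C1 = 9 − 2 = 7 completes the 9 across.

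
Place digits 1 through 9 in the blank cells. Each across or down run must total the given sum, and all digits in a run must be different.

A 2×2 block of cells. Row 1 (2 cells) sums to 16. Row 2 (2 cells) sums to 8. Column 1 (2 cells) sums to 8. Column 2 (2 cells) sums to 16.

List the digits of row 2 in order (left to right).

16 in 2 cells must be {7,9}.
The 16 across and the 8 down share only 7, so (1,1) = 7.
(1,2) = 16 − 7 = 9 completes the 16 across.
(2,1) = 8 − 7 = 1 completes the 8 down.
(2,2) = 8 − 1 = 7 completes the 8 across.

1, 7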